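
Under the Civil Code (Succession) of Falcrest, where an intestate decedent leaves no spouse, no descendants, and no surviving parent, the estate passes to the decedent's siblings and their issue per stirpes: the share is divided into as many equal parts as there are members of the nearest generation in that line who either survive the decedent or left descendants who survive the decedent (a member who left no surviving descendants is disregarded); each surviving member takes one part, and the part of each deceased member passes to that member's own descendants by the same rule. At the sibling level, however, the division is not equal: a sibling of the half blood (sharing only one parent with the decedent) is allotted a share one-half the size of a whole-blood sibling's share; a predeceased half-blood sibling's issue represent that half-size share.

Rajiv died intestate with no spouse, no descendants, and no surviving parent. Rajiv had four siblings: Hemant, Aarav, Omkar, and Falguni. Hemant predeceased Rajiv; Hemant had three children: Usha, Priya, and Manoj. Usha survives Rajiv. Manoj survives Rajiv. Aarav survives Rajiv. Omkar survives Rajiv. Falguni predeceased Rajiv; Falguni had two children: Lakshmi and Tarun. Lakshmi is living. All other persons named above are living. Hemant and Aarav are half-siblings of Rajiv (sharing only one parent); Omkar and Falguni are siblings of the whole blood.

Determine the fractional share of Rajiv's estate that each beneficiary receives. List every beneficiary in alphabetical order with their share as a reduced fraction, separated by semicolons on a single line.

Aarav 1/6; Lakshmi 1/6; Manoj 1/18; Omkar 1/3; Priya 1/18; Tarun 1/6; Usha 1/18

No spouse, descendants, or parent survives, so the estate passes to Rajiv's siblings per stirpes.
Half-blood siblings count for one-half the weight of whole-blood siblings at the initial division.
Dividing 1 in proportion to weights (total weight 3): Hemant (weight 1/2) → 1/6; Aarav (weight 1/2) → 1/6; Omkar (weight 1) → 1/3; Falguni (weight 1) → 1/3.
Hemant predeceased; the 1/6 allotted to Hemant's branch passes to Hemant's issue by representation.
The 1/6 is divided into 3 equal shares of 1/18 among Usha, Priya, Manoj.
Usha is living and takes 1/18.
Priya is living and takes 1/18.
Manoj is living and takes 1/18.
Aarav is living and takes 1/6.
Omkar is living and takes 1/3.
Falguni predeceased; the 1/3 allotted to Falguni's branch passes to Falguni's issue by representation.
The 1/3 is divided into 2 equal shares of 1/6 among Lakshmi, Tarun.
Lakshmi is living and takes 1/6.
Tarun is living and takes 1/6.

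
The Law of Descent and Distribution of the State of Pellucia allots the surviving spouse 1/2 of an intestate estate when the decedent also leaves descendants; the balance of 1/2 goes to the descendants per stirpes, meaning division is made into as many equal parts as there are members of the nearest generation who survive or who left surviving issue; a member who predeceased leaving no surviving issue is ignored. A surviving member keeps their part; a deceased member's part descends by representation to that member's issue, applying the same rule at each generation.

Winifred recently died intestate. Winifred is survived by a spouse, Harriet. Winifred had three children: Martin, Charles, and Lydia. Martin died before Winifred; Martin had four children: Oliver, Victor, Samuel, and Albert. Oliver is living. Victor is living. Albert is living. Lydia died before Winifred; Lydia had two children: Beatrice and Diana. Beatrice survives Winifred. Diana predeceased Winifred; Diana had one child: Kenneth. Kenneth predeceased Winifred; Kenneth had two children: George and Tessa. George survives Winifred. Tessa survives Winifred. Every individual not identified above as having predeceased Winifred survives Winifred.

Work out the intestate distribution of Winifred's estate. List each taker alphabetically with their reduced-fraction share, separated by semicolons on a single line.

Harriet, as surviving spouse, takes 1/2.
The remaining 1/2 passes to Winifred's descendants per stirpes.
The 1/2 is divided into 3 equal shares of 1/6 among Martin, Charles, Lydia.
Martin predeceased; the 1/6 allotted to Martin's branch passes to Martin's issue by representation.
The 1/6 is divided into 4 equal shares of 1/24 among Oliver, Victor, Samuel, Albert.
Oliver is living and takes 1/24.
Victor is living and takes 1/24.
Samuel is living and takes 1/24.
Albert is living and takes 1/24.
Charles is living and takes 1/6.
Lydia predeceased; the 1/6 allotted to Lydia's branch passes to Lydia's issue by representation.
The 1/6 is divided into 2 equal shares of 1/12 among Beatrice, Diana.
Beatrice is living and takes 1/12.
Diana predeceased; the 1/12 allotted to Diana's branch passes to Diana's issue by representation.
Kenneth's line is the sole branch at this level, so the full 1/12 passes to Kenneth's issue by representation.
The 1/12 is divided into 2 equal shares of 1/24 among George, Tessa.
George is living and takes 1/24.
Tessa is living and takes 1/24.

Albert 1/24; Beatrice 1/12; Charles 1/6; George 1/24; Harriet 1/2; Oliver 1/24; Samuel 1/24; Tessa 1/24; Victor 1/24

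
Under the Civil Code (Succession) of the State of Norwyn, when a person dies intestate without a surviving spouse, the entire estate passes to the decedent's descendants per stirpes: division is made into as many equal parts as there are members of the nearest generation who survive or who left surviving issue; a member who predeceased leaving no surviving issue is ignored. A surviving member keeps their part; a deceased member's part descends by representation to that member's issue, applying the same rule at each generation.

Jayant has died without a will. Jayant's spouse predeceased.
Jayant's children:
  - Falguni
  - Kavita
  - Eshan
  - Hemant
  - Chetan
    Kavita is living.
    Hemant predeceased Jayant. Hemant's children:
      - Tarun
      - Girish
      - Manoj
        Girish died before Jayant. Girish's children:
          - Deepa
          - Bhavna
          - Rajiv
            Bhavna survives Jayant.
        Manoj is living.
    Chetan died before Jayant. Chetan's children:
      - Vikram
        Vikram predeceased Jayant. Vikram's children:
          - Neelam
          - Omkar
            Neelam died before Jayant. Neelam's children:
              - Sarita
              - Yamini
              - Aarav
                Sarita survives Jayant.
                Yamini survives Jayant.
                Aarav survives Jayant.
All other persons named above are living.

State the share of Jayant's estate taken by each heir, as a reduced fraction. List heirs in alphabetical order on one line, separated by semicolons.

Aarav 1/30; Bhavna 1/45; Deepa 1/45; Eshan 1/5; Falguni 1/5; Kavita 1/5; Manoj 1/15; Omkar 1/10; Rajiv 1/45; Sarita 1/30; Tarun 1/15; Yamini 1/30

There is no surviving spouse, so the entire estate passes to Jayant's descendants per stirpes.
The estate is divided into 5 equal shares of 1/5 among Falguni, Kavita, Eshan, Hemant, Chetan.
Falguni is living and takes 1/5.
Kavita is living and takes 1/5.
Eshan is living and takes 1/5.
Hemant predeceased; the 1/5 allotted to Hemant's branch passes to Hemant's issue by representation.
The 1/5 is divided into 3 equal shares of 1/15 among Tarun, Girish, Manoj.
Tarun is living and takes 1/15.
Girish predeceased; the 1/15 allotted to Girish's branch passes to Girish's issue by representation.
The 1/15 is divided into 3 equal shares of 1/45 among Deepa, Bhavna, Rajiv.
Deepa is living and takes 1/45.
Bhavna is living and takes 1/45.
Rajiv is living and takes 1/45.
Manoj is living and takes 1/15.
Chetan predeceased; the 1/5 allotted to Chetan's branch passes to Chetan's issue by representation.
Vikram's line is the sole branch at this level, so the full 1/5 passes to Vikram's issue by representation.
The 1/5 is divided into 2 equal shares of 1/10 among Neelam, Omkar.
Neelam predeceased; the 1/10 allotted to Neelam's branch passes to Neelam's issue by representation.
The 1/10 is divided into 3 equal shares of 1/30 among Sarita, Yamini, Aarav.
Sarita is living and takes 1/30.
Yamini is living and takes 1/30.
Aarav is living and takes 1/30.
Omkar is living and takes 1/10.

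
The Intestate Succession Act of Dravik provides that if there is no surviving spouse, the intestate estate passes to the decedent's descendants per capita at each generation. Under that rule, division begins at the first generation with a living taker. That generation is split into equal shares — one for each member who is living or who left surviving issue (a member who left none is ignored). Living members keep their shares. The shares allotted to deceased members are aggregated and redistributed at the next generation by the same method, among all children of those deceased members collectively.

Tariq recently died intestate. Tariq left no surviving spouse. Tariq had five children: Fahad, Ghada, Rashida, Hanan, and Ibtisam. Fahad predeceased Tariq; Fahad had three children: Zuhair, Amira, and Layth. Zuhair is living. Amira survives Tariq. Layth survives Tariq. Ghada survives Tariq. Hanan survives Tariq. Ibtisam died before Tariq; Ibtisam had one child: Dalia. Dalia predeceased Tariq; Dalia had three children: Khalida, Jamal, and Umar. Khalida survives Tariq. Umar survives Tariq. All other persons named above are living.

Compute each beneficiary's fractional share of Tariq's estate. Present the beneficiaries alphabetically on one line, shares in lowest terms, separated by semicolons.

There is no surviving spouse, so the entire estate passes to Tariq's descendants per capita at each generation.
At generation 1 (Fahad, Ghada, Rashida, Hanan, Ibtisam) there are 5 shares of (1)/5 = 1/5 each.
Living: Ghada, Rashida, and Hanan — each takes 1/5.
Deceased: Fahad and Ibtisam. Their combined 2/5 is pooled and carried to generation 2.
At generation 2 (Zuhair, Amira, Layth, Dalia) there are 4 shares of (2/5)/4 = 1/10 each.
Living: Zuhair, Amira, and Layth — each takes 1/10.
Deceased: Dalia. That 1/10 share is carried to generation 3.
At generation 3 (Khalida, Jamal, Umar) there are 3 shares of (1/10)/3 = 1/30 each.
Living: Khalida, Jamal, and Umar — each takes 1/30.

Amira 1/10; Ghada 1/5; Hanan 1/5; Jamal 1/30; Khalida 1/30; Layth 1/10; Rashida 1/5; Umar 1/30; Zuhair 1/10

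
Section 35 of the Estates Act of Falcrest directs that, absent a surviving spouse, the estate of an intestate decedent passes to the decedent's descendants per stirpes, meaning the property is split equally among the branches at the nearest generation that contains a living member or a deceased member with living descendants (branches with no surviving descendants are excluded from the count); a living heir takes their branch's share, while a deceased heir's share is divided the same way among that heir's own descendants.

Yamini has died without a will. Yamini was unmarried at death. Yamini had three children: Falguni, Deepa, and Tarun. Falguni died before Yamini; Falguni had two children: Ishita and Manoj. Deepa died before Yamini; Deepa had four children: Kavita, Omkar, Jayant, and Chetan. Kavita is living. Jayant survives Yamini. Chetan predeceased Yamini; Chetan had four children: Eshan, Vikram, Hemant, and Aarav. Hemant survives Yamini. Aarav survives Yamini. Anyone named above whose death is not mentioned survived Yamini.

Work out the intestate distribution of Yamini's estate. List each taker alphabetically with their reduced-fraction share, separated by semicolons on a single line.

Aarav 1/48; Eshan 1/48; Hemant 1/48; Ishita 1/6; Jayant 1/12; Kavita 1/12; Manoj 1/6; Omkar 1/12; Tarun 1/3; Vikram 1/48

There is no surviving spouse, so the entire estate passes to Yamini's descendants per stirpes.
The estate is divided into 3 equal shares of 1/3 among Falguni, Deepa, Tarun.
Falguni predeceased; the 1/3 allotted to Falguni's branch passes to Falguni's issue by representation.
The 1/3 is divided into 2 equal shares of 1/6 among Ishita, Manoj.
Ishita is living and takes 1/6.
Manoj is living and takes 1/6.
Deepa predeceased; the 1/3 allotted to Deepa's branch passes to Deepa's issue by representation.
The 1/3 is divided into 4 equal shares of 1/12 among Kavita, Omkar, Jayant, Chetan.
Kavita is living and takes 1/12.
Omkar is living and takes 1/12.
Jayant is living and takes 1/12.
Chetan predeceased; the 1/12 allotted to Chetan's branch passes to Chetan's issue by representation.
The 1/12 is divided into 4 equal shares of 1/48 among Eshan, Vikram, Hemant, Aarav.
Eshan is living and takes 1/48.
Vikram is living and takes 1/48.
Hemant is living and takes 1/48.
Aarav is living and takes 1/48.
Tarun is living and takes 1/3.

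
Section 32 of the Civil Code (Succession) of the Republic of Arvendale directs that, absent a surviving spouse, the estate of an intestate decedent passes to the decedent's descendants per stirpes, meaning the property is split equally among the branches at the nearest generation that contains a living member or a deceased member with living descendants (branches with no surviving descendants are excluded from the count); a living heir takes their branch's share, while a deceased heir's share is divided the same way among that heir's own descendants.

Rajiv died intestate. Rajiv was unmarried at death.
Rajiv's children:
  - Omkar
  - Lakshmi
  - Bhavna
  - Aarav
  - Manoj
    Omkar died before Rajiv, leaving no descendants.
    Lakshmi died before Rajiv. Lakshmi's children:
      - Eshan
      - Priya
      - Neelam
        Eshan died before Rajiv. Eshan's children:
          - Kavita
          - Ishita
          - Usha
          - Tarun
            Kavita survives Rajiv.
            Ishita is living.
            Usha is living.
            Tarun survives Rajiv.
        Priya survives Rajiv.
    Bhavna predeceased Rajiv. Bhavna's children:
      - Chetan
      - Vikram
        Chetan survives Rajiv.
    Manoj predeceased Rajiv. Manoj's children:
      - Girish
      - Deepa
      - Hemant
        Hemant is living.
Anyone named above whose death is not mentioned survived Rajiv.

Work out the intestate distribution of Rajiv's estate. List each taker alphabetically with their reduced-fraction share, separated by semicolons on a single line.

Aarav 1/4; Chetan 1/8; Deepa 1/12; Girish 1/12; Hemant 1/12; Ishita 1/48; Kavita 1/48; Neelam 1/12; Priya 1/12; Tarun 1/48; Usha 1/48; Vikram 1/8

There is no surviving spouse, so the entire estate passes to Rajiv's descendants per stirpes.
Omkar left no surviving issue, so that branch lapses and is disregarded.
The estate is divided into 4 equal shares of 1/4 among Lakshmi, Bhavna, Aarav, Manoj.
Lakshmi predeceased; the 1/4 allotted to Lakshmi's branch passes to Lakshmi's issue by representation.
The 1/4 is divided into 3 equal shares of 1/12 among Eshan, Priya, Neelam.
Eshan predeceased; the 1/12 allotted to Eshan's branch passes to Eshan's issue by representation.
The 1/12 is divided into 4 equal shares of 1/48 among Kavita, Ishita, Usha, Tarun.
Kavita is living and takes 1/48.
Ishita is living and takes 1/48.
Usha is living and takes 1/48.
Tarun is living and takes 1/48.
Priya is living and takes 1/12.
Neelam is living and takes 1/12.
Bhavna predeceased; the 1/4 allotted to Bhavna's branch passes to Bhavna's issue by representation.
The 1/4 is divided into 2 equal shares of 1/8 among Chetan, Vikram.
Chetan is living and takes 1/8.
Vikram is living and takes 1/8.
Aarav is living and takes 1/4.
Manoj predeceased; the 1/4 allotted to Manoj's branch passes to Manoj's issue by representation.
The 1/4 is divided into 3 equal shares of 1/12 among Girish, Deepa, Hemant.
Girish is living and takes 1/12.
Deepa is living and takes 1/12.
Hemant is living and takes 1/12.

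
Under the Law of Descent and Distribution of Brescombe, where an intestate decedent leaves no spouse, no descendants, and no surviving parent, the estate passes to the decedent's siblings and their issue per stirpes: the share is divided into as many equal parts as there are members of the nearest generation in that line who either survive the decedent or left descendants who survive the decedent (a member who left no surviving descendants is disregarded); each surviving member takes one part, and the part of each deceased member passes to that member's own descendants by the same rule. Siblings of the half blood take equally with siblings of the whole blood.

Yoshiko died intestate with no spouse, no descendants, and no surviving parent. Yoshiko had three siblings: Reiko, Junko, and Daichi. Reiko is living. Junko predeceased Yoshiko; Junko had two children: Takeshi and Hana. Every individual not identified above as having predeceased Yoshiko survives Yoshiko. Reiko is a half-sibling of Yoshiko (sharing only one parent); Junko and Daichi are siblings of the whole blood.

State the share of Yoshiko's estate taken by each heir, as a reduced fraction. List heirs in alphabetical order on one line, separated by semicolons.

No spouse, descendants, or parent survives, so the estate passes to Yoshiko's siblings per stirpes.
Half-blood and whole-blood siblings take equally under the stated rule.
The estate is divided into 3 equal shares of 1/3 among Reiko, Junko, Daichi.
Reiko is living and takes 1/3.
Junko predeceased; the 1/3 allotted to Junko's branch passes to Junko's issue by representation.
The 1/3 is divided into 2 equal shares of 1/6 among Takeshi, Hana.
Takeshi is living and takes 1/6.
Hana is living and takes 1/6.
Daichi is living and takes 1/3.

Daichi 1/3; Hana 1/6; Reiko 1/3; Takeshi 1/6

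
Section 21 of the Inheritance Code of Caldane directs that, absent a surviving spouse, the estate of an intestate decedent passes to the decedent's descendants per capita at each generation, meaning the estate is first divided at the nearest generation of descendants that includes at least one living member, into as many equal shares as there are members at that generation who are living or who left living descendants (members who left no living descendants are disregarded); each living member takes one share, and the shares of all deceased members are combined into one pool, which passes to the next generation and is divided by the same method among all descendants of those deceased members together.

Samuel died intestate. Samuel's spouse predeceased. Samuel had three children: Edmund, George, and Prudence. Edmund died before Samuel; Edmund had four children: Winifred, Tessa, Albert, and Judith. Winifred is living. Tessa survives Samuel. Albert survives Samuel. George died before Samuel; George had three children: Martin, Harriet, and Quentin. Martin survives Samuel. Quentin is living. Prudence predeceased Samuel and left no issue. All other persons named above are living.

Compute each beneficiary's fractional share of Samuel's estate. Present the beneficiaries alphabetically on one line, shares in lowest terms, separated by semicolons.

There is no surviving spouse, so the entire estate passes to Samuel's descendants per capita at each generation.
No one at generation 1 (Edmund, George) is living; moving to the next generation.
At generation 2 (Winifred, Tessa, Albert, Judith, Martin, Harriet, Quentin) there are 7 shares of (1)/7 = 1/7 each.
Living: Winifred, Tessa, Albert, Judith, Martin, Harriet, and Quentin — each takes 1/7.

Albert 1/7; Harriet 1/7; Judith 1/7; Martin 1/7; Quentin 1/7; Tessa 1/7; Winifred 1/7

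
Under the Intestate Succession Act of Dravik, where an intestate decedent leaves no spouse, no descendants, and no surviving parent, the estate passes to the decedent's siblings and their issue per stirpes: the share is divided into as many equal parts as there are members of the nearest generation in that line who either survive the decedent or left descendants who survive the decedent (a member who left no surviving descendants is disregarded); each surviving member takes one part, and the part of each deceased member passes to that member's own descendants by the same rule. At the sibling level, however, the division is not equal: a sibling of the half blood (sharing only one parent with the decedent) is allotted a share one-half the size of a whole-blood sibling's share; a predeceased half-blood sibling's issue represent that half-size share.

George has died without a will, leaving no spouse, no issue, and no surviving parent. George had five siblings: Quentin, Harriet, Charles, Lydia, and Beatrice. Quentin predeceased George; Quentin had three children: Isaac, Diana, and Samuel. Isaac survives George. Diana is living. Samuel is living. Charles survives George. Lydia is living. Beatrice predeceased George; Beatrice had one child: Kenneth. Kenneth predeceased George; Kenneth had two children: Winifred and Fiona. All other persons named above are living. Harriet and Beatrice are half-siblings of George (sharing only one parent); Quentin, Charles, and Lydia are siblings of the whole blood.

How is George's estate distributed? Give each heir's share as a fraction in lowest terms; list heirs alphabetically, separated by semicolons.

Charles 1/4; Diana 1/12; Fiona 1/16; Harriet 1/8; Isaac 1/12; Lydia 1/4; Samuel 1/12; Winifred 1/16

No spouse, descendants, or parent survives, so the estate passes to George's siblings per stirpes.
Half-blood siblings count for one-half the weight of whole-blood siblings at the initial division.
Dividing 1 in proportion to weights (total weight 4): Quentin (weight 1) → 1/4; Harriet (weight 1/2) → 1/8; Charles (weight 1) → 1/4; Lydia (weight 1) → 1/4; Beatrice (weight 1/2) → 1/8.
Quentin predeceased; the 1/4 allotted to Quentin's branch passes to Quentin's issue by representation.
The 1/4 is divided into 3 equal shares of 1/12 among Isaac, Diana, Samuel.
Isaac is living and takes 1/12.
Diana is living and takes 1/12.
Samuel is living and takes 1/12.
Harriet is living and takes 1/8.
Charles is living and takes 1/4.
Lydia is living and takes 1/4.
Beatrice predeceased; the 1/8 allotted to Beatrice's branch passes to Beatrice's issue by representation.
Kenneth's line is the sole branch at this level, so the full 1/8 passes to Kenneth's issue by representation.
The 1/8 is divided into 2 equal shares of 1/16 among Winifred, Fiona.
Winifred is living and takes 1/16.
Fiona is living and takes 1/16.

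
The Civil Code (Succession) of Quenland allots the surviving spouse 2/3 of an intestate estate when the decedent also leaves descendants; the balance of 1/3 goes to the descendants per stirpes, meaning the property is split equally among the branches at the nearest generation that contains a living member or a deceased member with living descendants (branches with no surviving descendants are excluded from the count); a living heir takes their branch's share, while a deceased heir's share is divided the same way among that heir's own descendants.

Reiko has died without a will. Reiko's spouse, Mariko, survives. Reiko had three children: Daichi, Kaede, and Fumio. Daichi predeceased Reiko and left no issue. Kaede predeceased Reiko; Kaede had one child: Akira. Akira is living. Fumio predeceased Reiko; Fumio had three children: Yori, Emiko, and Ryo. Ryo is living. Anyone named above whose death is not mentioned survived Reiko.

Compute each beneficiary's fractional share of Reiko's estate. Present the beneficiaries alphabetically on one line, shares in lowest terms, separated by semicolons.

Akira 1/6; Emiko 1/18; Mariko 2/3; Ryo 1/18; Yori 1/18

Mariko, as surviving spouse, takes 2/3.
The remaining 1/3 passes to Reiko's descendants per stirpes.
Daichi left no surviving issue, so that branch lapses and is disregarded.
The 1/3 is divided into 2 equal shares of 1/6 among Kaede, Fumio.
Kaede predeceased; the 1/6 allotted to Kaede's branch passes to Kaede's issue by representation.
Akira is the sole taker at this level and receives the full 1/6.
Fumio predeceased; the 1/6 allotted to Fumio's branch passes to Fumio's issue by representation.
The 1/6 is divided into 3 equal shares of 1/18 among Yori, Emiko, Ryo.
Yori is living and takes 1/18.
Emiko is living and takes 1/18.
Ryo is living and takes 1/18.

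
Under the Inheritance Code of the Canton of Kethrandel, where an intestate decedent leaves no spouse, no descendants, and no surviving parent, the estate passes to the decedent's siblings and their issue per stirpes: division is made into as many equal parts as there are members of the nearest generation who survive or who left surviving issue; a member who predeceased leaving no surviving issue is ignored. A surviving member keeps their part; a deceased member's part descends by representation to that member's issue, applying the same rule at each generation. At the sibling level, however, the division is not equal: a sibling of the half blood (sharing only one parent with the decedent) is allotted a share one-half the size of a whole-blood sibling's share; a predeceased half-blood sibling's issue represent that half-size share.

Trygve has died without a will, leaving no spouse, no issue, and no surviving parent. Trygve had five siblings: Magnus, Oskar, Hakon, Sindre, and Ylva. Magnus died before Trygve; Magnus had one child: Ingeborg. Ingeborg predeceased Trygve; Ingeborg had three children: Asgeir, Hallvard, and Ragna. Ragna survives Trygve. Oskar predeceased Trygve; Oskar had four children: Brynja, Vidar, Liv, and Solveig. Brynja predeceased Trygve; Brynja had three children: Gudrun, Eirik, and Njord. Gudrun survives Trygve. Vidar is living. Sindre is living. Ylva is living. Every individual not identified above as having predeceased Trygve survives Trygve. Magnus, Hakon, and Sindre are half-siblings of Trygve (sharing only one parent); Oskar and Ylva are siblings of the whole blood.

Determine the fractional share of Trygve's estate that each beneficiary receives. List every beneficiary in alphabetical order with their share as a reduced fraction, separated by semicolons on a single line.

Asgeir 1/21; Eirik 1/42; Gudrun 1/42; Hakon 1/7; Hallvard 1/21; Liv 1/14; Njord 1/42; Ragna 1/21; Sindre 1/7; Solveig 1/14; Vidar 1/14; Ylva 2/7

No spouse, descendants, or parent survives, so the estate passes to Trygve's siblings per stirpes.
Half-blood siblings count for one-half the weight of whole-blood siblings at the initial division.
Dividing 1 in proportion to weights (total weight 7/2): Magnus (weight 1/2) → 1/7; Oskar (weight 1) → 2/7; Hakon (weight 1/2) → 1/7; Sindre (weight 1/2) → 1/7; Ylva (weight 1) → 2/7.
Magnus predeceased; the 1/7 allotted to Magnus's branch passes to Magnus's issue by representation.
Ingeborg's line is the sole branch at this level, so the full 1/7 passes to Ingeborg's issue by representation.
The 1/7 is divided into 3 equal shares of 1/21 among Asgeir, Hallvard, Ragna.
Asgeir is living and takes 1/21.
Hallvard is living and takes 1/21.
Ragna is living and takes 1/21.
Oskar predeceased; the 2/7 allotted to Oskar's branch passes to Oskar's issue by representation.
The 2/7 is divided into 4 equal shares of 1/14 among Brynja, Vidar, Liv, Solveig.
Brynja predeceased; the 1/14 allotted to Brynja's branch passes to Brynja's issue by representation.
The 1/14 is divided into 3 equal shares of 1/42 among Gudrun, Eirik, Njord.
Gudrun is living and takes 1/42.
Eirik is living and takes 1/42.
Njord is living and takes 1/42.
Vidar is living and takes 1/14.
Liv is living and takes 1/14.
Solveig is living and takes 1/14.
Hakon is living and takes 1/7.
Sindre is living and takes 1/7.
Ylva is living and takes 2/7.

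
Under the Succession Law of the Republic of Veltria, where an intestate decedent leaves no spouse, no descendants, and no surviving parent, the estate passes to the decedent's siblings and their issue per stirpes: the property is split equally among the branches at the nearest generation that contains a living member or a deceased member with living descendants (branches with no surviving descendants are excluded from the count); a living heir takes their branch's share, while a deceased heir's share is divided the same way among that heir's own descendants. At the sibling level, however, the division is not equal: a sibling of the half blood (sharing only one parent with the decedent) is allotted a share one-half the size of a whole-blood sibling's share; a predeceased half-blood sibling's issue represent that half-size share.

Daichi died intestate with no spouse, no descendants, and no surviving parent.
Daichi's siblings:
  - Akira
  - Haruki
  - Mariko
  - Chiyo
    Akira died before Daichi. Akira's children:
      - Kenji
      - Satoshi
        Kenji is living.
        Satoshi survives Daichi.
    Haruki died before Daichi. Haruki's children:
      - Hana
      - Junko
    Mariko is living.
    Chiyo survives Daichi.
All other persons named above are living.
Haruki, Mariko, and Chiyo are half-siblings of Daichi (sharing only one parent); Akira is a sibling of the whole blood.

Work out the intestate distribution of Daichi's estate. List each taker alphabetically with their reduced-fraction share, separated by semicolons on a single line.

No spouse, descendants, or parent survives, so the estate passes to Daichi's siblings per stirpes.
Half-blood siblings count for one-half the weight of whole-blood siblings at the initial division.
Dividing 1 in proportion to weights (total weight 5/2): Akira (weight 1) → 2/5; Haruki (weight 1/2) → 1/5; Mariko (weight 1/2) → 1/5; Chiyo (weight 1/2) → 1/5.
Akira predeceased; the 2/5 allotted to Akira's branch passes to Akira's issue by representation.
The 2/5 is divided into 2 equal shares of 1/5 among Kenji, Satoshi.
Kenji is living and takes 1/5.
Satoshi is living and takes 1/5.
Haruki predeceased; the 1/5 allotted to Haruki's branch passes to Haruki's issue by representation.
The 1/5 is divided into 2 equal shares of 1/10 among Hana, Junko.
Hana is living and takes 1/10.
Junko is living and takes 1/10.
Mariko is living and takes 1/5.
Chiyo is living and takes 1/5.

Chiyo 1/5; Hana 1/10; Junko 1/10; Kenji 1/5; Mariko 1/5; Satoshi 1/5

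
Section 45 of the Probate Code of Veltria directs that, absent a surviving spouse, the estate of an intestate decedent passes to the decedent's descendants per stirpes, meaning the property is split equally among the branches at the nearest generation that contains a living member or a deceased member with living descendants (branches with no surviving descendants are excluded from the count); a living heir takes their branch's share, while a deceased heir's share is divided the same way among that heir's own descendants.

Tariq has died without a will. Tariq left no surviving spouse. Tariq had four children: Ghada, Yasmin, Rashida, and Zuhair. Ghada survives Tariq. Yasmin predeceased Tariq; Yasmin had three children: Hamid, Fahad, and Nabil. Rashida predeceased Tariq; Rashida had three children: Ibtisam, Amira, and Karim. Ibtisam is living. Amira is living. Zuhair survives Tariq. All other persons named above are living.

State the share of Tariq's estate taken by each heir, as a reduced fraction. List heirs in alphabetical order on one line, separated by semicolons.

Amira 1/12; Fahad 1/12; Ghada 1/4; Hamid 1/12; Ibtisam 1/12; Karim 1/12; Nabil 1/12; Zuhair 1/4

There is no surviving spouse, so the entire estate passes to Tariq's descendants per stirpes.
The estate is divided into 4 equal shares of 1/4 among Ghada, Yasmin, Rashida, Zuhair.
Ghada is living and takes 1/4.
Yasmin predeceased; the 1/4 allotted to Yasmin's branch passes to Yasmin's issue by representation.
The 1/4 is divided into 3 equal shares of 1/12 among Hamid, Fahad, Nabil.
Hamid is living and takes 1/12.
Fahad is living and takes 1/12.
Nabil is living and takes 1/12.
Rashida predeceased; the 1/4 allotted to Rashida's branch passes to Rashida's issue by representation.
The 1/4 is divided into 3 equal shares of 1/12 among Ibtisam, Amira, Karim.
Ibtisam is living and takes 1/12.
Amira is living and takes 1/12.
Karim is living and takes 1/12.
Zuhair is living and takes 1/4.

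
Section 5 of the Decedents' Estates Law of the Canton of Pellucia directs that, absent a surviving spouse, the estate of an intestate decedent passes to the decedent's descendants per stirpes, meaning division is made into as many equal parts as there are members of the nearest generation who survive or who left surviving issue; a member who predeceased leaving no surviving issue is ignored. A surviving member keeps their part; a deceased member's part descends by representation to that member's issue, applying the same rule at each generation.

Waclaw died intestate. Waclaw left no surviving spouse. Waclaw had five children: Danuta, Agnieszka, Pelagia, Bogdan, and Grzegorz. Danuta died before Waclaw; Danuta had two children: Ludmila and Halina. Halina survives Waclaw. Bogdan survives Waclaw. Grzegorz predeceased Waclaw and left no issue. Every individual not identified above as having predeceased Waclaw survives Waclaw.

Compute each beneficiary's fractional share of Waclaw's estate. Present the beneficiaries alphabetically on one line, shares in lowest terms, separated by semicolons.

Agnieszka 1/4; Bogdan 1/4; Halina 1/8; Ludmila 1/8; Pelagia 1/4

There is no surviving spouse, so the entire estate passes to Waclaw's descendants per stirpes.
Grzegorz left no surviving issue, so that branch lapses and is disregarded.
The estate is divided into 4 equal shares of 1/4 among Danuta, Agnieszka, Pelagia, Bogdan.
Danuta predeceased; the 1/4 allotted to Danuta's branch passes to Danuta's issue by representation.
The 1/4 is divided into 2 equal shares of 1/8 among Ludmila, Halina.
Ludmila is living and takes 1/8.
Halina is living and takes 1/8.
Agnieszka is living and takes 1/4.
Pelagia is living and takes 1/4.
Bogdan is living and takes 1/4.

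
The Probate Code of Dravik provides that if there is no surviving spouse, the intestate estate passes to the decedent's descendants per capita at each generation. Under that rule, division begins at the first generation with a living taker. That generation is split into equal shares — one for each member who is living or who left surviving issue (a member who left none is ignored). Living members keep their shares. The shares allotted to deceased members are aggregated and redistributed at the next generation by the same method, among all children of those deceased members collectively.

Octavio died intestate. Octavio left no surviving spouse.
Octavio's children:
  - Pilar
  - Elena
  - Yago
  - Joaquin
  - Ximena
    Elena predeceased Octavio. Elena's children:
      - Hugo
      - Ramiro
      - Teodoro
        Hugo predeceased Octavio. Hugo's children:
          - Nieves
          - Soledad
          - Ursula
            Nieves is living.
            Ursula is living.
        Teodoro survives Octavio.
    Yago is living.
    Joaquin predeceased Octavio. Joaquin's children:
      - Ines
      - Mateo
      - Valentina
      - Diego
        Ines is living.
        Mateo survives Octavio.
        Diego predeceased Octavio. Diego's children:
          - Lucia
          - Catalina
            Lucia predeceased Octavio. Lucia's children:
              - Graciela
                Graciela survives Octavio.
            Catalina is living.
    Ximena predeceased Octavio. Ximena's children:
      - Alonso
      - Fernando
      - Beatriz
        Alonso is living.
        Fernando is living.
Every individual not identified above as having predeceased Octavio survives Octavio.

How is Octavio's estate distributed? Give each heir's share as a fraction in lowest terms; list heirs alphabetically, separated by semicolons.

Alonso 3/50; Beatriz 3/50; Catalina 3/125; Fernando 3/50; Graciela 3/125; Ines 3/50; Mateo 3/50; Nieves 3/125; Pilar 1/5; Ramiro 3/50; Soledad 3/125; Teodoro 3/50; Ursula 3/125; Valentina 3/50; Yago 1/5

There is no surviving spouse, so the entire estate passes to Octavio's descendants per capita at each generation.
At generation 1 (Pilar, Elena, Yago, Joaquin, Ximena) there are 5 shares of (1)/5 = 1/5 each.
Living: Pilar and Yago — each takes 1/5.
Deceased: Elena, Joaquin, and Ximena. Their combined 3/5 is pooled and carried to generation 2.
At generation 2 (Hugo, Ramiro, Teodoro, Ines, Mateo, Valentina, Diego, Alonso, Fernando, Beatriz) there are 10 shares of (3/5)/10 = 3/50 each.
Living: Ramiro, Teodoro, Ines, Mateo, Valentina, Alonso, Fernando, and Beatriz — each takes 3/50.
Deceased: Hugo and Diego. Their combined 3/25 is pooled and carried to generation 3.
At generation 3 (Nieves, Soledad, Ursula, Lucia, Catalina) there are 5 shares of (3/25)/5 = 3/125 each.
Living: Nieves, Soledad, Ursula, and Catalina — each takes 3/125.
Deceased: Lucia. That 3/125 share is carried to generation 4.
At generation 4 (Graciela) there are 1 shares of (3/125)/1 = 3/125 each.
Living: Graciela — each takes 3/125.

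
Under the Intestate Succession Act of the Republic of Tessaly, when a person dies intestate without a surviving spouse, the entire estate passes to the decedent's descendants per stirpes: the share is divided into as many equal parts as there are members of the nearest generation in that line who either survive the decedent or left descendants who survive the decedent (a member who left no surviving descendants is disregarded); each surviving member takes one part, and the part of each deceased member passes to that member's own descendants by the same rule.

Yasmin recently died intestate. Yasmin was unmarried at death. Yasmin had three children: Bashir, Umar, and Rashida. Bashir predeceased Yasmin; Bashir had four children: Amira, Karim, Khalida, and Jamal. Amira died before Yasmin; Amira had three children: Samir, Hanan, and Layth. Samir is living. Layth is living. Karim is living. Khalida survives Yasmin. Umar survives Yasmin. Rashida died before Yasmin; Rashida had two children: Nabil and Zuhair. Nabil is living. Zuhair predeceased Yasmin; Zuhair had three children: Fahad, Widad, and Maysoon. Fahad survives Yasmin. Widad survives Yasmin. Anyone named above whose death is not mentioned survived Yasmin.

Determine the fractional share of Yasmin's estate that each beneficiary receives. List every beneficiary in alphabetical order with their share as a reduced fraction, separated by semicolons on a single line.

There is no surviving spouse, so the entire estate passes to Yasmin's descendants per stirpes.
The estate is divided into 3 equal shares of 1/3 among Bashir, Umar, Rashida.
Bashir predeceased; the 1/3 allotted to Bashir's branch passes to Bashir's issue by representation.
The 1/3 is divided into 4 equal shares of 1/12 among Amira, Karim, Khalida, Jamal.
Amira predeceased; the 1/12 allotted to Amira's branch passes to Amira's issue by representation.
The 1/12 is divided into 3 equal shares of 1/36 among Samir, Hanan, Layth.
Samir is living and takes 1/36.
Hanan is living and takes 1/36.
Layth is living and takes 1/36.
Karim is living and takes 1/12.
Khalida is living and takes 1/12.
Jamal is living and takes 1/12.
Umar is living and takes 1/3.
Rashida predeceased; the 1/3 allotted to Rashida's branch passes to Rashida's issue by representation.
The 1/3 is divided into 2 equal shares of 1/6 among Nabil, Zuhair.
Nabil is living and takes 1/6.
Zuhair predeceased; the 1/6 allotted to Zuhair's branch passes to Zuhair's issue by representation.
The 1/6 is divided into 3 equal shares of 1/18 among Fahad, Widad, Maysoon.
Fahad is living and takes 1/18.
Widad is living and takes 1/18.
Maysoon is living and takes 1/18.

Fahad 1/18; Hanan 1/36; Jamal 1/12; Karim 1/12; Khalida 1/12; Layth 1/36; Maysoon 1/18; Nabil 1/6; Samir 1/36; Umar 1/3; Widad 1/18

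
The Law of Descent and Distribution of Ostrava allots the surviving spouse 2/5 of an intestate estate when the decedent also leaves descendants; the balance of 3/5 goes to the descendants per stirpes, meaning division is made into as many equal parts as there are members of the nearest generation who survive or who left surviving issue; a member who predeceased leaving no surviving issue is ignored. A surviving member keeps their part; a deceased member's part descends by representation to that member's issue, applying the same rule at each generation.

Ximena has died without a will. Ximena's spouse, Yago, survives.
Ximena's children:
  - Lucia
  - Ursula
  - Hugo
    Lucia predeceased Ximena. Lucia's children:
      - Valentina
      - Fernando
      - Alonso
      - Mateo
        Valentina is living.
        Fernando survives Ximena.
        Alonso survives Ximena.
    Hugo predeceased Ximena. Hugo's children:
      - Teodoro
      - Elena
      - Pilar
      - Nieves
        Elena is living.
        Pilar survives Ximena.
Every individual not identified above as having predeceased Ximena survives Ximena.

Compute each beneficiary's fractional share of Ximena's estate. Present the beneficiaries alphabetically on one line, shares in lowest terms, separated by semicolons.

Yago, as surviving spouse, takes 2/5.
The remaining 3/5 passes to Ximena's descendants per stirpes.
The 3/5 is divided into 3 equal shares of 1/5 among Lucia, Ursula, Hugo.
Lucia predeceased; the 1/5 allotted to Lucia's branch passes to Lucia's issue by representation.
The 1/5 is divided into 4 equal shares of 1/20 among Valentina, Fernando, Alonso, Mateo.
Valentina is living and takes 1/20.
Fernando is living and takes 1/20.
Alonso is living and takes 1/20.
Mateo is living and takes 1/20.
Ursula is living and takes 1/5.
Hugo predeceased; the 1/5 allotted to Hugo's branch passes to Hugo's issue by representation.
The 1/5 is divided into 4 equal shares of 1/20 among Teodoro, Elena, Pilar, Nieves.
Teodoro is living and takes 1/20.
Elena is living and takes 1/20.
Pilar is living and takes 1/20.
Nieves is living and takes 1/20.

Alonso 1/20; Elena 1/20; Fernando 1/20; Mateo 1/20; Nieves 1/20; Pilar 1/20; Teodoro 1/20; Ursula 1/5; Valentina 1/20; Yago 2/5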